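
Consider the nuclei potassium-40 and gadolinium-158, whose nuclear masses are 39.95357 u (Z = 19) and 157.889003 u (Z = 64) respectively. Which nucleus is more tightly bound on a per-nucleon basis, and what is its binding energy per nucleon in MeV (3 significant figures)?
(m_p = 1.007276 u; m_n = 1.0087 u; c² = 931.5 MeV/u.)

potassium-40: Σm = 19(1.007276) + 21(1.0087) = 40.320944 u; Δm = 0.367374 u; E_B = 342.21 MeV; E_B/A = 8.555 MeV
gadolinium-158: Σm = 64(1.007276) + 94(1.0087) = 159.283464 u; Δm = 1.394461 u; E_B = 1298.9 MeV; E_B/A = 8.221 MeV
potassium-40 has the higher binding energy per nucleon, so it is the more tightly bound nucleus.

potassium-40; 8.56 MeV/nucleon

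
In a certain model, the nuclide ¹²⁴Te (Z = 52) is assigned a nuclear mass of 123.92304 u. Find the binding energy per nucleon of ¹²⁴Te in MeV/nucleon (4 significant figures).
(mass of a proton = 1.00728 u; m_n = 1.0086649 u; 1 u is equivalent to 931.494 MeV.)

The nucleus contains 52 protons and 124 − 52 = 72 neutrons.
Σm = 52·m_p + 72·m_n = 52.37856 + 72.6238728 = 125.0024328 u
The mass defect is 125.0024328 − 123.92304 = 1.0793928 u.
Converting to energy: 1.0793928 u × 931.494 MeV/u = 1005.45 MeV
Per nucleon: 1005.45 / 124 = 8.108 MeV

8.108 MeV/nucleon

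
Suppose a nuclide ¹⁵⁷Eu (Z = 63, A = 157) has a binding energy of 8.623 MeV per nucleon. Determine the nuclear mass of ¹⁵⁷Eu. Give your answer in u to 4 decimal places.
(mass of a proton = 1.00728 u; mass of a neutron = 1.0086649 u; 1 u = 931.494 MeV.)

Total binding energy = 157 × 8.623 = 1353.811 MeV
Mass defect = 1353.811 MeV / (931.494 MeV/u) = 1.453376 u
Constituent mass = 63(1.00728) + 94(1.0086649) = 158.2731406 u
Nuclear mass = 158.2731406 − 1.453376 = 156.8197646 u ≈ 156.8198 u (to 4 decimal places)

156.8198 u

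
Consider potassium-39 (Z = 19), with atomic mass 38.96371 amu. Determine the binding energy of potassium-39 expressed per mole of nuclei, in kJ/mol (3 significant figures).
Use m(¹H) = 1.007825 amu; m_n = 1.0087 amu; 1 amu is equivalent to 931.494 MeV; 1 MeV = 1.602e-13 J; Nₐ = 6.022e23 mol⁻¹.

Z = 19, so N = A − Z = 39 − 19 = 20.
Mass of separated nucleons = 19(1.007825) + 20(1.0087) = 19.148675 + 20.1740 = 39.322675 amu
The mass defect is 39.322675 − 38.96371 = 0.358965 amu.
Converting to energy: 0.358965 amu × 931.494 MeV/amu = 334.374 MeV
Per nucleus in joules: 334.374 MeV × 1.602e-13 J/MeV = 5.3567e-11 J
Per mole: 5.3567e-11 J × 6.022e23 mol⁻¹ = 3.2258e+13 J/mol

3.23e+10 kJ/mol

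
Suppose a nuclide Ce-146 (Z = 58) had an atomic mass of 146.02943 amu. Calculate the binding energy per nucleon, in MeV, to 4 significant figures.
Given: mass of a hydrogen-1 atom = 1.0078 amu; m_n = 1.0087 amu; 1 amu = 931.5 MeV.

The nucleus contains 58 protons and 146 − 58 = 88 neutrons.
Mass of separated nucleons = 58(1.0078) + 88(1.0087) = 58.4524 + 88.7656 = 147.2180 amu
The mass defect is 147.2180 − 146.02943 = 1.18857 amu.
E_B = 1.18857 × 931.5 = 1107.15 MeV
BE/A = 1107.15 MeV / 146 = 7.583 MeV/nucleon

7.583 MeV/nucleon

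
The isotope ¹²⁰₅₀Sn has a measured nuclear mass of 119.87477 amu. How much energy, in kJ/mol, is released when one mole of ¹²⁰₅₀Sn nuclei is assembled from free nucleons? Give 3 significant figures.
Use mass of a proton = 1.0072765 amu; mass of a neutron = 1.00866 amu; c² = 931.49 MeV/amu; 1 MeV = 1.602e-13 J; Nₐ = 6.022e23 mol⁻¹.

9.84e+10 kJ/mol

With 50 protons and 70 neutrons (A = 120):
Total constituent mass: 50 × 1.0072765 + 70 × 1.00866 = 120.9700250 amu
Mass defect Δm = 120.9700250 − 119.87477 = 1.0952550 amu
Converting to energy: 1.0952550 amu × 931.49 MeV/amu = 1020.22 MeV
Per nucleus in joules: 1020.22 MeV × 1.602e-13 J/MeV = 1.6344e-10 J
Per mole: 1.6344e-10 J × 6.022e23 mol⁻¹ = 9.8424e+13 J/mol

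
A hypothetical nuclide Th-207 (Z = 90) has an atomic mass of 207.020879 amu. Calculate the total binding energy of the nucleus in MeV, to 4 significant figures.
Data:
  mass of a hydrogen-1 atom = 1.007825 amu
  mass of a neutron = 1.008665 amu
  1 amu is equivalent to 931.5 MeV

1581 MeV

Mass of separated nucleons = 90(1.007825) + 117(1.008665) = 90.704250 + 118.013805 = 208.718055 amu
Δm = 208.718055 − 207.020879 = 1.697176 amu
Binding energy = Δm·c² = 1.697176 × 931.5 MeV/amu = 1580.92 MeV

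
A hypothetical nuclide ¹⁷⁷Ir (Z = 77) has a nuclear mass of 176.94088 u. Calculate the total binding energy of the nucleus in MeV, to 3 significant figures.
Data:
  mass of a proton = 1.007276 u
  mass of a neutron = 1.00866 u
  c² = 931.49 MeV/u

With 77 protons and 100 neutrons (A = 177):
Mass of separated nucleons = 77(1.007276) + 100(1.00866) = 77.560252 + 100.86600 = 178.426252 u
The mass defect is 178.426252 − 176.94088 = 1.485372 u.
Converting to energy: 1.485372 u × 931.49 MeV/u = 1383.61 MeV

1380 MeV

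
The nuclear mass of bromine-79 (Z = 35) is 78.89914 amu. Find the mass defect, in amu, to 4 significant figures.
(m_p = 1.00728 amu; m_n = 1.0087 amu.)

Σm = 35·m_p + 44·m_n = 35.25480 + 44.3828 = 79.63760 amu
Mass defect Δm = 79.63760 − 78.89914 = 0.73846 amu

0.7385 amu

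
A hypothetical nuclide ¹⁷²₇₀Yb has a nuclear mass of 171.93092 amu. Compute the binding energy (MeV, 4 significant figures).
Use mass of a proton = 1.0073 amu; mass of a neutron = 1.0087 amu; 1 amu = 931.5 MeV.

Σm = 70·m_p + 102·m_n = 70.5110 + 102.8874 = 173.3984 amu
The mass defect is 173.3984 − 171.93092 = 1.46748 amu.
Binding energy = Δm·c² = 1.46748 × 931.5 MeV/amu = 1366.96 MeV

1367 MeV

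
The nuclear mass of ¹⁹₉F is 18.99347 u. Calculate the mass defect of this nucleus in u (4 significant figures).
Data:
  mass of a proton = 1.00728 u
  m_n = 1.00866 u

0.1587 u

Z = 9, so N = A − Z = 19 − 9 = 10.
Mass of separated nucleons = 9(1.00728) + 10(1.00866) = 9.06552 + 10.08660 = 19.15212 u
The mass defect is 19.15212 − 18.99347 = 0.15865 u.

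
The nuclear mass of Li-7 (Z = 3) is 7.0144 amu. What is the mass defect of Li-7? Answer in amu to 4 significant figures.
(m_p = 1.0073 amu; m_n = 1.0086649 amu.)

0.04216 amu

With 3 protons and 4 neutrons (A = 7):
Mass of separated nucleons = 3(1.0073) + 4(1.0086649) = 3.0219 + 4.0346596 = 7.0565596 amu
Mass defect Δm = 7.0565596 − 7.0144 = 0.0421596 amu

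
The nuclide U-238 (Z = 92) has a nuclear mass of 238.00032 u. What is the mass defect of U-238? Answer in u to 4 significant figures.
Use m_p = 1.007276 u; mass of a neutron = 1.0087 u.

1.939 u

With 92 protons and 146 neutrons (A = 238):
Total constituent mass: 92 × 1.007276 + 146 × 1.0087 = 239.939592 u
The mass defect is 239.939592 − 238.00032 = 1.939272 u.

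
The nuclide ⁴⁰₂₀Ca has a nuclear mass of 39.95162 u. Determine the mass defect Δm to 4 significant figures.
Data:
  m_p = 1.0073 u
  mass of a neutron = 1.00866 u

0.3676 u

Σm = 20·m_p + 20·m_n = 20.1460 + 20.17320 = 40.31920 u
Δm = 40.31920 − 39.95162 = 0.36758 u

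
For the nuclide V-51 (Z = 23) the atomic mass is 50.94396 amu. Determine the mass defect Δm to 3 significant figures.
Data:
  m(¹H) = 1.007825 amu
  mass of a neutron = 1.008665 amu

Mass of separated nucleons = 23(1.007825) + 28(1.008665) = 23.179975 + 28.242620 = 51.422595 amu
Δm = 51.422595 − 50.94396 = 0.478635 amu

0.479 amu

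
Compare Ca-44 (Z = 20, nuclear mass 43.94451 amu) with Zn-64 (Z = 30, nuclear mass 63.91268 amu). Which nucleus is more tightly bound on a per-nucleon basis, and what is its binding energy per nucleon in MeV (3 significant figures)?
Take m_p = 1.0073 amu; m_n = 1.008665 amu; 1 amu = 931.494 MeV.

Zn-64; 8.75 MeV/nucleon

Ca-44: Σm = 20(1.0073) + 24(1.008665) = 44.353960 amu; Δm = 0.409450 amu; E_B = 381.40 MeV; E_B/A = 8.668 MeV
Zn-64: Σm = 30(1.0073) + 34(1.008665) = 64.513610 amu; Δm = 0.600930 amu; E_B = 559.76 MeV; E_B/A = 8.746 MeV
Zn-64 has the higher binding energy per nucleon, so it is the more tightly bound nucleus.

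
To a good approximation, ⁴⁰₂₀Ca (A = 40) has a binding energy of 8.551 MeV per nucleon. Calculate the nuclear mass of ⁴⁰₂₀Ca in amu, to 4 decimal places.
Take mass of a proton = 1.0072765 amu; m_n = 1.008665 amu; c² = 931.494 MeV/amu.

39.9516 amu

Total binding energy = 40 × 8.551 = 342.040 MeV
Mass defect = 342.040 MeV / (931.494 MeV/amu) = 0.367195 amu
Constituent mass = 20(1.0072765) + 20(1.008665) = 40.3188300 amu
Nuclear mass = 40.3188300 − 0.367195 = 39.9516350 amu ≈ 39.9516 amu (to 4 decimal places)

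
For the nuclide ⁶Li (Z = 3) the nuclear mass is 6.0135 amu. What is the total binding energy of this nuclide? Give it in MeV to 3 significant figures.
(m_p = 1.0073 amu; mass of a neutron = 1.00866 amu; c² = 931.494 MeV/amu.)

Total constituent mass: 3 × 1.0073 + 3 × 1.00866 = 6.04788 amu
Mass defect Δm = 6.04788 − 6.0135 = 0.03438 amu
Converting to energy: 0.03438 amu × 931.494 MeV/amu = 32.0248 MeV

32.0 MeV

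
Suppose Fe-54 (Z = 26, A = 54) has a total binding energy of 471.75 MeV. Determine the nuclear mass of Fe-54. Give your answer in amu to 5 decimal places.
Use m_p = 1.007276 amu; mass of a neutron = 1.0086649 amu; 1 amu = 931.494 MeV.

Mass defect = 471.75 MeV / (931.494 MeV/amu) = 0.5064445 amu
Constituent mass = 26(1.007276) + 28(1.0086649) = 54.4317932 amu
Nuclear mass = 54.4317932 − 0.5064445 = 53.9253487 amu ≈ 53.92535 amu (to 5 decimal places)

53.92535 amu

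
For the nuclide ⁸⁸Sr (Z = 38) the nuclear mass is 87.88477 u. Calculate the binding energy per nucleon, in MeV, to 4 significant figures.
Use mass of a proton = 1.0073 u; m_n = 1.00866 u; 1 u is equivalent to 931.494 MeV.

8.739 MeV/nucleon

With 38 protons and 50 neutrons (A = 88):
Σm = 38·m_p + 50·m_n = 38.2774 + 50.43300 = 88.71040 u
Δm = 88.71040 − 87.88477 = 0.82563 u
Binding energy = Δm·c² = 0.82563 × 931.494 MeV/u = 769.069 MeV
Per nucleon: 769.069 / 88 = 8.739 MeV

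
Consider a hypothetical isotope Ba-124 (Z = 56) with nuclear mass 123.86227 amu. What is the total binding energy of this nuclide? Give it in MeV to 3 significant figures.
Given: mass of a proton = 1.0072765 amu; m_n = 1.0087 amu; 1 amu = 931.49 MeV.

1060 MeV

With 56 protons and 68 neutrons (A = 124):
Mass of separated nucleons = 56(1.0072765) + 68(1.0087) = 56.4074840 + 68.5916 = 124.9990840 amu
Mass defect Δm = 124.9990840 − 123.86227 = 1.1368140 amu
Binding energy = Δm·c² = 1.1368140 × 931.49 MeV/amu = 1058.93 MeV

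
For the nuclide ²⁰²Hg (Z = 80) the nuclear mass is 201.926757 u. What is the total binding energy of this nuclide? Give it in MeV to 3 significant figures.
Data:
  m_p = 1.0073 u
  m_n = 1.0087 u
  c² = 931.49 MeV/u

1600 MeV

Z = 80, so N = A − Z = 202 − 80 = 122.
Σm = 80·m_p + 122·m_n = 80.5840 + 123.0614 = 203.6454 u
The mass defect is 203.6454 − 201.926757 = 1.718643 u.
Converting to energy: 1.718643 u × 931.49 MeV/u = 1600.90 MeV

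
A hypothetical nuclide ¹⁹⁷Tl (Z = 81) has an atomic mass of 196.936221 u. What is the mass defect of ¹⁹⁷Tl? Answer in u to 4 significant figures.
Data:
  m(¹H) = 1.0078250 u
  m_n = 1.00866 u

Z = 81, so N = A − Z = 197 − 81 = 116.
Total constituent mass: 81 × 1.0078250 + 116 × 1.00866 = 198.6383850 u
Mass defect Δm = 198.6383850 − 196.936221 = 1.7021640 u

1.702 u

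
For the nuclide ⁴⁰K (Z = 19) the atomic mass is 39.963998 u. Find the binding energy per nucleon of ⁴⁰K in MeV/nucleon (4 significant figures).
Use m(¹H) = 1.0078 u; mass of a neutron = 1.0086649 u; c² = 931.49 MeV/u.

8.527 MeV/nucleon

The nucleus contains 19 protons and 40 − 19 = 21 neutrons.
Mass of separated nucleons = 19(1.0078) + 21(1.0086649) = 19.1482 + 21.1819629 = 40.3301629 u
Mass defect Δm = 40.3301629 − 39.963998 = 0.3661649 u
Converting to energy: 0.3661649 u × 931.49 MeV/u = 341.079 MeV
Dividing by A = 40 gives 8.527 MeV per nucleon.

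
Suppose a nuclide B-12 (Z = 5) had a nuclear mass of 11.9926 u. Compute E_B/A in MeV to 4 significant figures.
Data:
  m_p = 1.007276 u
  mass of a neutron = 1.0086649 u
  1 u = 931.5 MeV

Mass of separated nucleons = 5(1.007276) + 7(1.0086649) = 5.036380 + 7.0606543 = 12.0970343 u
Mass defect Δm = 12.0970343 − 11.9926 = 0.1044343 u
Converting to energy: 0.1044343 u × 931.5 MeV/u = 97.2806 MeV
BE/A = 97.2806 MeV / 12 = 8.107 MeV/nucleon

8.107 MeV/nucleon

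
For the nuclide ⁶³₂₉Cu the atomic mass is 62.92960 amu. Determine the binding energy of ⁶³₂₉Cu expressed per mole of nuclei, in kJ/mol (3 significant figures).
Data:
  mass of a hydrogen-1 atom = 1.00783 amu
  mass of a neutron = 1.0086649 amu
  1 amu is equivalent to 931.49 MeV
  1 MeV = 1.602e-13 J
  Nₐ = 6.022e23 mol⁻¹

Mass of separated nucleons = 29(1.00783) + 34(1.0086649) = 29.22707 + 34.2946066 = 63.5216766 amu
The mass defect is 63.5216766 − 62.92960 = 0.5920766 amu.
E_B = 0.5920766 × 931.49 = 551.513 MeV
Per nucleus in joules: 551.513 MeV × 1.602e-13 J/MeV = 8.8352e-11 J
Per mole: 8.8352e-11 J × 6.022e23 mol⁻¹ = 5.3206e+13 J/mol

5.32e+10 kJ/mol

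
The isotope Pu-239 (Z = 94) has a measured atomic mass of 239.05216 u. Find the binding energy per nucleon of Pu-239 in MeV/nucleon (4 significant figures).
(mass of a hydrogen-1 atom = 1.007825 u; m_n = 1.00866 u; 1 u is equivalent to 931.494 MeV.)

7.558 MeV/nucleon

Total constituent mass: 94 × 1.007825 + 145 × 1.00866 = 240.991250 u
Δm = 240.991250 − 239.05216 = 1.939090 u
E_B = 1.939090 × 931.494 = 1806.25 MeV
Per nucleon: 1806.25 / 239 = 7.558 MeV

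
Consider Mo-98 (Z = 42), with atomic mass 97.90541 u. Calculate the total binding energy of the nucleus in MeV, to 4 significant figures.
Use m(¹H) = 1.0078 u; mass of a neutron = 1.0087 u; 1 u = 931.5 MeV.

Mass of separated nucleons = 42(1.0078) + 56(1.0087) = 42.3276 + 56.4872 = 98.8148 u
Mass defect Δm = 98.8148 − 97.90541 = 0.90939 u
E_B = 0.90939 × 931.5 = 847.097 MeV

847.1 MeV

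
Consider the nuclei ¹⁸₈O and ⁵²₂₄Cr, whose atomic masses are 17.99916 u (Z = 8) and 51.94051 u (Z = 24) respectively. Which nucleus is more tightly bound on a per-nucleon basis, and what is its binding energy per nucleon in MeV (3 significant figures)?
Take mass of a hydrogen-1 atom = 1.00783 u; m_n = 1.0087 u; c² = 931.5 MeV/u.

¹⁸₈O: Σm = 8(1.00783) + 10(1.0087) = 18.14964 u; Δm = 0.15048 u; E_B = 140.17 MeV; E_B/A = 7.787 MeV
⁵²₂₄Cr: Σm = 24(1.00783) + 28(1.0087) = 52.43152 u; Δm = 0.49101 u; E_B = 457.38 MeV; E_B/A = 8.796 MeV
⁵²₂₄Cr has the higher binding energy per nucleon, so it is the more tightly bound nucleus.

⁵²₂₄Cr; 8.80 MeV/nucleon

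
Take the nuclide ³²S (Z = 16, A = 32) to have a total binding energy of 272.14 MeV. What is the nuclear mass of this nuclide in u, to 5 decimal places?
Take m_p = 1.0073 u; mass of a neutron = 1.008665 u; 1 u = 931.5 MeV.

31.96329 u

Mass defect = 272.14 MeV / (931.5 MeV/u) = 0.2921524 u
Constituent mass = 16(1.0073) + 16(1.008665) = 32.255440 u
Nuclear mass = 32.255440 − 0.2921524 = 31.9632876 u ≈ 31.96329 u (to 5 decimal places)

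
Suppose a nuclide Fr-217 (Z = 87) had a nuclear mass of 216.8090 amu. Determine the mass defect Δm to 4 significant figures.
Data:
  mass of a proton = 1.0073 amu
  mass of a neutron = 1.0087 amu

Z = 87, so N = A − Z = 217 − 87 = 130.
Σm = 87·m_p + 130·m_n = 87.6351 + 131.1310 = 218.7661 amu
Mass defect Δm = 218.7661 − 216.8090 = 1.9571 amu

1.957 amu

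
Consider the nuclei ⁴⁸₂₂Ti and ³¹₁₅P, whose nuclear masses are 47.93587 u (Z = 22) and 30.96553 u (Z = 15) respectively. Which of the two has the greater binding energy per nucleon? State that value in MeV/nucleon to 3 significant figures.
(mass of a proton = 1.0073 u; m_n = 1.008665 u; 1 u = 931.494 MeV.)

⁴⁸₂₂Ti; 8.73 MeV/nucleon

⁴⁸₂₂Ti: Σm = 22(1.0073) + 26(1.008665) = 48.385890 u; Δm = 0.450020 u; E_B = 419.19 MeV; E_B/A = 8.733 MeV
³¹₁₅P: Σm = 15(1.0073) + 16(1.008665) = 31.248140 u; Δm = 0.282610 u; E_B = 263.25 MeV; E_B/A = 8.492 MeV
⁴⁸₂₂Ti has the higher binding energy per nucleon, so it is the more tightly bound nucleus.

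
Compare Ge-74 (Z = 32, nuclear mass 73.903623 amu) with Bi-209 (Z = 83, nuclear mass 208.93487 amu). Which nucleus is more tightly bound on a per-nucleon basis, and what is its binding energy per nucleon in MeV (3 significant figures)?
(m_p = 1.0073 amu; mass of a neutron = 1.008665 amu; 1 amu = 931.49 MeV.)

Ge-74: Σm = 32(1.0073) + 42(1.008665) = 74.597530 amu; Δm = 0.693907 amu; E_B = 646.37 MeV; E_B/A = 8.7347 MeV
Bi-209: Σm = 83(1.0073) + 126(1.008665) = 210.697690 amu; Δm = 1.762820 amu; E_B = 1642.05 MeV; E_B/A = 7.857 MeV
Ge-74 has the higher binding energy per nucleon, so it is the more tightly bound nucleus.

Ge-74; 8.73 MeV/nucleon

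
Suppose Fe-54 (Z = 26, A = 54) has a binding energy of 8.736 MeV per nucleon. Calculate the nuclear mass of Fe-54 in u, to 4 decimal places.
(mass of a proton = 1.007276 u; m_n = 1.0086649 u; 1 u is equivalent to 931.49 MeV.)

Total binding energy = 54 × 8.736 = 471.744 MeV
Mass defect = 471.744 MeV / (931.49 MeV/u) = 0.506440 u
Constituent mass = 26(1.007276) + 28(1.0086649) = 54.4317932 u
Nuclear mass = 54.4317932 − 0.506440 = 53.9253532 u ≈ 53.9254 u (to 4 decimal places)

53.9254 u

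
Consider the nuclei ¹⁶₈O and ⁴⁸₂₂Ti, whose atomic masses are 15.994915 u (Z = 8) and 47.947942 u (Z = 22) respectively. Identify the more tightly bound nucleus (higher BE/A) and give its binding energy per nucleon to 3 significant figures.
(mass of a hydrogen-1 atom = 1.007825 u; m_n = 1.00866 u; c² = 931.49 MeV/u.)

¹⁶₈O: Σm = 8(1.007825) + 8(1.00866) = 16.131880 u; Δm = 0.136965 u; E_B = 127.58 MeV; E_B/A = 7.974 MeV
⁴⁸₂₂Ti: Σm = 22(1.007825) + 26(1.00866) = 48.397310 u; Δm = 0.449368 u; E_B = 418.58 MeV; E_B/A = 8.720 MeV
⁴⁸₂₂Ti has the higher binding energy per nucleon, so it is the more tightly bound nucleus.

⁴⁸₂₂Ti; 8.72 MeV/nucleon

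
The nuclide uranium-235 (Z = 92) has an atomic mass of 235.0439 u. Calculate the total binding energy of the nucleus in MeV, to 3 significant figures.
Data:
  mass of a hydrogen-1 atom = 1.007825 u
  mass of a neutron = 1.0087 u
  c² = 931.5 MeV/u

The nucleus contains 92 protons and 235 − 92 = 143 neutrons.
Σm = 92·m(¹H) + 143·m_n = 92.719900 + 144.2441 = 236.964000 u
Δm = 236.964000 − 235.0439 = 1.920100 u
Binding energy = Δm·c² = 1.920100 × 931.5 MeV/u = 1788.57 MeV

1790 MeV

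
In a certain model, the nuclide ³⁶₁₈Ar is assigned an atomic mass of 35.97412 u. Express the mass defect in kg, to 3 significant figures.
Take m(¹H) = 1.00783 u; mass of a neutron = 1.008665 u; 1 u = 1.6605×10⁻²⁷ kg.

With 18 protons and 18 neutrons (A = 36):
Mass of separated nucleons = 18(1.00783) + 18(1.008665) = 18.14094 + 18.155970 = 36.296910 u
The mass defect is 36.296910 − 35.97412 = 0.322790 u.
In SI units: 0.322790 u × 1.6605×10⁻²⁷ kg/u = 5.3599e-28 kg

5.36e-28 kg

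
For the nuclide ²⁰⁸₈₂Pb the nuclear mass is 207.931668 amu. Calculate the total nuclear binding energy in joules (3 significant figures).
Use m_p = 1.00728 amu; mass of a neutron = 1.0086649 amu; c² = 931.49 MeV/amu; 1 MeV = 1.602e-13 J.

2.62e-10 J

The nucleus contains 82 protons and 208 − 82 = 126 neutrons.
Total constituent mass: 82 × 1.00728 + 126 × 1.0086649 = 209.6887374 amu
The mass defect is 209.6887374 − 207.931668 = 1.7570694 amu.
Binding energy = Δm·c² = 1.7570694 × 931.49 MeV/amu = 1636.69 MeV
In joules: 1636.69 MeV × 1.602e-13 J/MeV = 2.6220e-10 J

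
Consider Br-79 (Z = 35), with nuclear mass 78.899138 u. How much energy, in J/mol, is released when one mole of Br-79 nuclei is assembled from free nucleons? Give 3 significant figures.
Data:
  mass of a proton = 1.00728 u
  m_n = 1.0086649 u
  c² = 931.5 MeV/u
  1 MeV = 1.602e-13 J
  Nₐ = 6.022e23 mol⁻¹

6.62e+13 J/mol

Total constituent mass: 35 × 1.00728 + 44 × 1.0086649 = 79.6360556 u
The mass defect is 79.6360556 − 78.899138 = 0.7369176 u.
Converting to energy: 0.7369176 u × 931.5 MeV/u = 686.439 MeV
Per nucleus in joules: 686.439 MeV × 1.602e-13 J/MeV = 1.0997e-10 J
Per mole: 1.0997e-10 J × 6.022e23 mol⁻¹ = 6.6224e+13 J/mol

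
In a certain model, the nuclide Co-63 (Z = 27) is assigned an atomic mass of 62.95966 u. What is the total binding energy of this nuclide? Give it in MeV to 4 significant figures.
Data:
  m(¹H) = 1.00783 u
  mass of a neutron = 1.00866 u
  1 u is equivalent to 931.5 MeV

524.9 MeV

Z = 27, so N = A − Z = 63 − 27 = 36.
Total constituent mass: 27 × 1.00783 + 36 × 1.00866 = 63.52317 u
Mass defect Δm = 63.52317 − 62.95966 = 0.56351 u
Converting to energy: 0.56351 u × 931.5 MeV/u = 524.910 MeV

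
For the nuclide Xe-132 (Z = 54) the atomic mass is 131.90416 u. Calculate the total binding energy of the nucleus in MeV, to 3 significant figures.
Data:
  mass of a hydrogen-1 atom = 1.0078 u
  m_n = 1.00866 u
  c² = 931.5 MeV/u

1110 MeV

The nucleus contains 54 protons and 132 − 54 = 78 neutrons.
Total constituent mass: 54 × 1.0078 + 78 × 1.00866 = 133.09668 u
The mass defect is 133.09668 − 131.90416 = 1.19252 u.
E_B = 1.19252 × 931.5 = 1110.83 MeV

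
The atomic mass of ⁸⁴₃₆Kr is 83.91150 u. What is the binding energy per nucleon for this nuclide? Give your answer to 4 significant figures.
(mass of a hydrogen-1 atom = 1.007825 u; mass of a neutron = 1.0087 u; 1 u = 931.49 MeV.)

The nucleus contains 36 protons and 84 − 36 = 48 neutrons.
Total constituent mass: 36 × 1.007825 + 48 × 1.0087 = 84.699300 u
Δm = 84.699300 − 83.91150 = 0.787800 u
Converting to energy: 0.787800 u × 931.49 MeV/u = 733.828 MeV
BE/A = 733.828 MeV / 84 = 8.736 MeV/nucleon

8.736 MeV/nucleon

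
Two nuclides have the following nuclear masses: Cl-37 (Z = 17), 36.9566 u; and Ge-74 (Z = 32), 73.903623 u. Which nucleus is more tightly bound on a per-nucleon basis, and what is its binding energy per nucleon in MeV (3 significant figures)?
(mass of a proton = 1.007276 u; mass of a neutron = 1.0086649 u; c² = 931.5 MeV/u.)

Ge-74; 8.73 MeV/nucleon

Cl-37: Σm = 17(1.007276) + 20(1.0086649) = 37.2969900 u; Δm = 0.3403900 u; E_B = 317.073 MeV; E_B/A = 8.570 MeV
Ge-74: Σm = 32(1.007276) + 42(1.0086649) = 74.5967578 u; Δm = 0.6931348 u; E_B = 645.66 MeV; E_B/A = 8.725 MeV
Ge-74 has the higher binding energy per nucleon, so it is the more tightly bound nucleus.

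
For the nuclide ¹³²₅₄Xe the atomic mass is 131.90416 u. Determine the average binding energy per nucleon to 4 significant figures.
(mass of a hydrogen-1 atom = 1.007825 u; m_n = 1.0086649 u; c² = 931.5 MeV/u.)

8.428 MeV/nucleon

The nucleus contains 54 protons and 132 − 54 = 78 neutrons.
Total constituent mass: 54 × 1.007825 + 78 × 1.0086649 = 133.0984122 u
The mass defect is 133.0984122 − 131.90416 = 1.1942522 u.
E_B = 1.1942522 × 931.5 = 1112.45 MeV
BE/A = 1112.45 MeV / 132 = 8.428 MeV/nucleon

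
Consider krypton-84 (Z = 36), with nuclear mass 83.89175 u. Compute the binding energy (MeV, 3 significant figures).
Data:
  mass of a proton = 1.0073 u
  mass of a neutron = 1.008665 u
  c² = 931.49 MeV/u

With 36 protons and 48 neutrons (A = 84):
Total constituent mass: 36 × 1.0073 + 48 × 1.008665 = 84.678720 u
Mass defect Δm = 84.678720 − 83.89175 = 0.786970 u
Binding energy = Δm·c² = 0.786970 × 931.49 MeV/u = 733.055 MeV

733 MeV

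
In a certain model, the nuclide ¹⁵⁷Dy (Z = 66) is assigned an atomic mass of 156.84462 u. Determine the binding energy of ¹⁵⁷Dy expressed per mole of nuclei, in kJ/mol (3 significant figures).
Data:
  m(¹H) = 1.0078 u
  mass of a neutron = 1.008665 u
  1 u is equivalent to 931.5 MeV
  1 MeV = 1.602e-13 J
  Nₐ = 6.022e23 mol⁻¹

Mass of separated nucleons = 66(1.0078) + 91(1.008665) = 66.5148 + 91.788515 = 158.303315 u
The mass defect is 158.303315 − 156.84462 = 1.458695 u.
Converting to energy: 1.458695 u × 931.5 MeV/u = 1358.77 MeV
Per nucleus in joules: 1358.77 MeV × 1.602e-13 J/MeV = 2.1767e-10 J
Per mole: 2.1767e-10 J × 6.022e23 mol⁻¹ = 1.3108e+14 J/mol

1.31e+11 kJ/mol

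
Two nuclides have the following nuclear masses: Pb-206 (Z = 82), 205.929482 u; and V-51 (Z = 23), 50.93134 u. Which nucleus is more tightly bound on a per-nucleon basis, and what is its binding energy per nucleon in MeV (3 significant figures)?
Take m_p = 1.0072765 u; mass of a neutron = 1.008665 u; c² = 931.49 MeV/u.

Pb-206: Σm = 82(1.0072765) + 124(1.008665) = 207.6711330 u; Δm = 1.7416510 u; E_B = 1622.3 MeV; E_B/A = 7.875 MeV
V-51: Σm = 23(1.0072765) + 28(1.008665) = 51.4099795 u; Δm = 0.4786395 u; E_B = 445.85 MeV; E_B/A = 8.742 MeV
V-51 has the higher binding energy per nucleon, so it is the more tightly bound nucleus.

V-51; 8.74 MeV/nucleon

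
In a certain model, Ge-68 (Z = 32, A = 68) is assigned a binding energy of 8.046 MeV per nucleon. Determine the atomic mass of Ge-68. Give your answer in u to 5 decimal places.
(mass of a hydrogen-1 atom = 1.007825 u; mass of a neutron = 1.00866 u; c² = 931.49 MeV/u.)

67.97479 u

Total binding energy = 68 × 8.046 = 547.128 MeV
Mass defect = 547.128 MeV / (931.49 MeV/u) = 0.5873686 u
Constituent mass = 32(1.007825) + 36(1.00866) = 68.562160 u
Atomic mass = 68.562160 − 0.5873686 = 67.9747914 u ≈ 67.97479 u (to 5 decimal places)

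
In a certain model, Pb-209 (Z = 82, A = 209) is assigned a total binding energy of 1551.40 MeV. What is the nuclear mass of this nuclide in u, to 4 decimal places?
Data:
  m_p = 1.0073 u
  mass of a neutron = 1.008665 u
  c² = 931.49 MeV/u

209.0336 u

Mass defect = 1551.40 MeV / (931.49 MeV/u) = 1.665504 u
Constituent mass = 82(1.0073) + 127(1.008665) = 210.699055 u
Nuclear mass = 210.699055 − 1.665504 = 209.033551 u ≈ 209.0336 u (to 4 decimal places)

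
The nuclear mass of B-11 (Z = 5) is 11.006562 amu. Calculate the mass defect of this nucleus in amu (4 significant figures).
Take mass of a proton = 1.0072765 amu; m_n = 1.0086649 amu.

Total constituent mass: 5 × 1.0072765 + 6 × 1.0086649 = 11.0883719 amu
The mass defect is 11.0883719 − 11.006562 = 0.0818099 amu.

0.08181 amu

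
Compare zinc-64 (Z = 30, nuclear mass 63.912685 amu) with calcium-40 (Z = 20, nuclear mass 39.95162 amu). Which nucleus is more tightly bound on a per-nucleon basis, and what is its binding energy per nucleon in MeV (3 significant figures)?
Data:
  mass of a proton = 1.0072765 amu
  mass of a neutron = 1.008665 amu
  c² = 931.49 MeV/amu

zinc-64; 8.74 MeV/nucleon

zinc-64: Σm = 30(1.0072765) + 34(1.008665) = 64.5129050 amu; Δm = 0.6002200 amu; E_B = 559.10 MeV; E_B/A = 8.736 MeV
calcium-40: Σm = 20(1.0072765) + 20(1.008665) = 40.3188300 amu; Δm = 0.3672100 amu; E_B = 342.05 MeV; E_B/A = 8.551 MeV
zinc-64 has the higher binding energy per nucleon, so it is the more tightly bound nucleus.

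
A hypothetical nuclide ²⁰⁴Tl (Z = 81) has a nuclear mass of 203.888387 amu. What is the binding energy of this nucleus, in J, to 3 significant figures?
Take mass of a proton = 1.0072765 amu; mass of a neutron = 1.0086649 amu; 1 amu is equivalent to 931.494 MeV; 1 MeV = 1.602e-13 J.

2.64e-10 J

Mass of separated nucleons = 81(1.0072765) + 123(1.0086649) = 81.5893965 + 124.0657827 = 205.6551792 amu
Mass defect Δm = 205.6551792 − 203.888387 = 1.7667922 amu
E_B = 1.7667922 × 931.494 = 1645.76 MeV
In joules: 1645.76 MeV × 1.602e-13 J/MeV = 2.6365e-10 J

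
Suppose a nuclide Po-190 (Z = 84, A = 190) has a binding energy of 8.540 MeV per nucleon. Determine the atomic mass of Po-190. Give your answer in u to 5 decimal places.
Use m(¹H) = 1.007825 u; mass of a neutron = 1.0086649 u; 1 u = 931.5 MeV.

189.83386 u

Total binding energy = 190 × 8.540 = 1622.600 MeV
Mass defect = 1622.600 MeV / (931.5 MeV/u) = 1.7419216 u
Constituent mass = 84(1.007825) + 106(1.0086649) = 191.5757794 u
Atomic mass = 191.5757794 − 1.7419216 = 189.8338578 u ≈ 189.83386 u (to 5 decimal places)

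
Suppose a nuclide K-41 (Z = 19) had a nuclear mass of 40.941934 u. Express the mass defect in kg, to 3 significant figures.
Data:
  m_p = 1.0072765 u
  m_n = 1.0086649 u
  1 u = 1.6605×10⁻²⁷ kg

With 19 protons and 22 neutrons (A = 41):
Σm = 19·m_p + 22·m_n = 19.1382535 + 22.1906278 = 41.3288813 u
Mass defect Δm = 41.3288813 − 40.941934 = 0.3869473 u
In SI units: 0.3869473 u × 1.6605×10⁻²⁷ kg/u = 6.4253e-28 kg

6.43e-28 kg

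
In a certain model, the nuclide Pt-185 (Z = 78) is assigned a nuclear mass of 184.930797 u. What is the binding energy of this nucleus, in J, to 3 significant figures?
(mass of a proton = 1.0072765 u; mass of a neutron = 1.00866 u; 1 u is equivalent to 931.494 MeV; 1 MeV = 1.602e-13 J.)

2.33e-10 J

With 78 protons and 107 neutrons (A = 185):
Mass of separated nucleons = 78(1.0072765) + 107(1.00866) = 78.5675670 + 107.92662 = 186.4941870 u
Δm = 186.4941870 − 184.930797 = 1.5633900 u
E_B = 1.5633900 × 931.494 = 1456.29 MeV
In joules: 1456.29 MeV × 1.602e-13 J/MeV = 2.3330e-10 J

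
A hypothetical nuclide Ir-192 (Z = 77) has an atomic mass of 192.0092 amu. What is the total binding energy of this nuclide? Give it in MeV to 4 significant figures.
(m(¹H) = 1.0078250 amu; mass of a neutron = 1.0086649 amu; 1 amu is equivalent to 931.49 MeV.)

Total constituent mass: 77 × 1.0078250 + 115 × 1.0086649 = 193.5989885 amu
Mass defect Δm = 193.5989885 − 192.0092 = 1.5897885 amu
E_B = 1.5897885 × 931.49 = 1480.87 MeV

1481 MeV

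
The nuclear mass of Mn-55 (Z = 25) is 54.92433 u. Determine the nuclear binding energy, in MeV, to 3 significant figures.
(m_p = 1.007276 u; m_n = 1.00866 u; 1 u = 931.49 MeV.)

482 MeV

Total constituent mass: 25 × 1.007276 + 30 × 1.00866 = 55.441700 u
Mass defect Δm = 55.441700 − 54.92433 = 0.517370 u
Binding energy = Δm·c² = 0.517370 × 931.49 MeV/u = 481.925 MeV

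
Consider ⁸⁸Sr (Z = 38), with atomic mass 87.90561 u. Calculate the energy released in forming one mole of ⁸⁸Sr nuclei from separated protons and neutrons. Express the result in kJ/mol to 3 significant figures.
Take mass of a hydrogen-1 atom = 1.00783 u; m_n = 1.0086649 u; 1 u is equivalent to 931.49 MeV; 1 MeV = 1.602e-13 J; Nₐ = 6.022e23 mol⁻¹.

7.42e+10 kJ/mol

Σm = 38·m(¹H) + 50·m_n = 38.29754 + 50.4332450 = 88.7307850 u
The mass defect is 88.7307850 − 87.90561 = 0.8251750 u.
Converting to energy: 0.8251750 u × 931.49 MeV/u = 768.642 MeV
Per nucleus in joules: 768.642 MeV × 1.602e-13 J/MeV = 1.2314e-10 J
Per mole: 1.2314e-10 J × 6.022e23 mol⁻¹ = 7.4155e+13 J/mol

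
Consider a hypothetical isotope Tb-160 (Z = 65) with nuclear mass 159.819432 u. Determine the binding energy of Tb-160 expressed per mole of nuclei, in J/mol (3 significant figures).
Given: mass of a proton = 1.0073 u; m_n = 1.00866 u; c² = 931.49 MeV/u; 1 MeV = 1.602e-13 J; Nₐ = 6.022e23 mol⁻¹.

Z = 65, so N = A − Z = 160 − 65 = 95.
Total constituent mass: 65 × 1.0073 + 95 × 1.00866 = 161.29720 u
Δm = 161.29720 − 159.819432 = 1.477768 u
E_B = 1.477768 × 931.49 = 1376.53 MeV
Per nucleus in joules: 1376.53 MeV × 1.602e-13 J/MeV = 2.2052e-10 J
Per mole: 2.2052e-10 J × 6.022e23 mol⁻¹ = 1.3280e+14 J/mol

1.33e+14 J/mol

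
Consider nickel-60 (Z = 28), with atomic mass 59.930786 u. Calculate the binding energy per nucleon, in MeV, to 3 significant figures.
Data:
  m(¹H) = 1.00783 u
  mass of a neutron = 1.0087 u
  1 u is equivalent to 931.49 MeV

8.80 MeV/nucleon

Z = 28, so N = A − Z = 60 − 28 = 32.
Total constituent mass: 28 × 1.00783 + 32 × 1.0087 = 60.49764 u
The mass defect is 60.49764 − 59.930786 = 0.566854 u.
Binding energy = Δm·c² = 0.566854 × 931.49 MeV/u = 528.019 MeV
Per nucleon: 528.019 / 60 = 8.800 MeV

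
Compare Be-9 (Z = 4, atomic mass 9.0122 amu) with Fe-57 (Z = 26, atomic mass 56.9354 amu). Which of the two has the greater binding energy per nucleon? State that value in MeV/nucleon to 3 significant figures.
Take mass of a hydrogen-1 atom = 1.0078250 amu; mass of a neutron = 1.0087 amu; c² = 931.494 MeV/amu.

Fe-57; 8.79 MeV/nucleon

Be-9: Σm = 4(1.0078250) + 5(1.0087) = 9.0748000 amu; Δm = 0.0626000 amu; E_B = 58.312 MeV; E_B/A = 6.479 MeV
Fe-57: Σm = 26(1.0078250) + 31(1.0087) = 57.4731500 amu; Δm = 0.5377500 amu; E_B = 500.91 MeV; E_B/A = 8.788 MeV
Fe-57 has the higher binding energy per nucleon, so it is the more tightly bound nucleus.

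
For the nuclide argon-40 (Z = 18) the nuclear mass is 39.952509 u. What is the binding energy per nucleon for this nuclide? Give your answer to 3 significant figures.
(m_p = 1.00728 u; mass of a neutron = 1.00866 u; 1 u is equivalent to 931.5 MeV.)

Z = 18, so N = A − Z = 40 − 18 = 22.
Mass of separated nucleons = 18(1.00728) + 22(1.00866) = 18.13104 + 22.19052 = 40.32156 u
The mass defect is 40.32156 − 39.952509 = 0.369051 u.
Converting to energy: 0.369051 u × 931.5 MeV/u = 343.771 MeV
Dividing by A = 40 gives 8.594 MeV per nucleon.

8.59 MeV/nucleon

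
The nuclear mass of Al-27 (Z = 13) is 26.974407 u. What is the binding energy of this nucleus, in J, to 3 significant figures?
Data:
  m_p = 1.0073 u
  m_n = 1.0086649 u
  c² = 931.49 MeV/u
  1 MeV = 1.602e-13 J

3.61e-11 J

Total constituent mass: 13 × 1.0073 + 14 × 1.0086649 = 27.2162086 u
Mass defect Δm = 27.2162086 − 26.974407 = 0.2418016 u
Binding energy = Δm·c² = 0.2418016 × 931.49 MeV/u = 225.236 MeV
In joules: 225.236 MeV × 1.602e-13 J/MeV = 3.6083e-11 J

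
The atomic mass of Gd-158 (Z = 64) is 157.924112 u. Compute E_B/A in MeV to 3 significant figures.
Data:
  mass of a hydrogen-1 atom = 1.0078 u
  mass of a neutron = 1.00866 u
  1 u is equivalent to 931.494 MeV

8.19 MeV/nucleon

The nucleus contains 64 protons and 158 − 64 = 94 neutrons.
Σm = 64·m(¹H) + 94·m_n = 64.4992 + 94.81404 = 159.31324 u
Mass defect Δm = 159.31324 − 157.924112 = 1.389128 u
Converting to energy: 1.389128 u × 931.494 MeV/u = 1293.96 MeV
Dividing by A = 158 gives 8.190 MeV per nucleon.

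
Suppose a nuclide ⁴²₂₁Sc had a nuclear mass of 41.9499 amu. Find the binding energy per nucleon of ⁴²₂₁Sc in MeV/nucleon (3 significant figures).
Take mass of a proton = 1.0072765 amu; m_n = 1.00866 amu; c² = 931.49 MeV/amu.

8.53 MeV/nucleon

With 21 protons and 21 neutrons (A = 42):
Total constituent mass: 21 × 1.0072765 + 21 × 1.00866 = 42.3346665 amu
Δm = 42.3346665 − 41.9499 = 0.3847665 amu
Binding energy = Δm·c² = 0.3847665 × 931.49 MeV/amu = 358.406 MeV
BE/A = 358.406 MeV / 42 = 8.533 MeV/nucleon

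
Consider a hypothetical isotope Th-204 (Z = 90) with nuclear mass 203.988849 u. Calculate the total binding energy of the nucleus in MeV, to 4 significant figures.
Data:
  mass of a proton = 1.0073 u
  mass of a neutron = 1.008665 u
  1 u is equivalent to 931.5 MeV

With 90 protons and 114 neutrons (A = 204):
Total constituent mass: 90 × 1.0073 + 114 × 1.008665 = 205.644810 u
The mass defect is 205.644810 − 203.988849 = 1.655961 u.
Converting to energy: 1.655961 u × 931.5 MeV/u = 1542.53 MeV

1543 MeV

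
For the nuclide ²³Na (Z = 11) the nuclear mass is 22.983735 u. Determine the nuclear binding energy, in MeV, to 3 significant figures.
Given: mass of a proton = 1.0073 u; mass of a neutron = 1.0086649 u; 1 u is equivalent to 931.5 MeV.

The nucleus contains 11 protons and 23 − 11 = 12 neutrons.
Mass of separated nucleons = 11(1.0073) + 12(1.0086649) = 11.0803 + 12.1039788 = 23.1842788 u
Mass defect Δm = 23.1842788 − 22.983735 = 0.2005438 u
Binding energy = Δm·c² = 0.2005438 × 931.5 MeV/u = 186.807 MeV

187 MeV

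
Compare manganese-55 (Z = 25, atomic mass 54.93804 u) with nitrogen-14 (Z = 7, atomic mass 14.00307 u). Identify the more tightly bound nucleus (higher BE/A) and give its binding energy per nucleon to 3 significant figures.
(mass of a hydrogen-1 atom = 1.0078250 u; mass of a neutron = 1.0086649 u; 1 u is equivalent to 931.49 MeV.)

manganese-55; 8.77 MeV/nucleon

manganese-55: Σm = 25(1.0078250) + 30(1.0086649) = 55.4555720 u; Δm = 0.5175320 u; E_B = 482.08 MeV; E_B/A = 8.765 MeV
nitrogen-14: Σm = 7(1.0078250) + 7(1.0086649) = 14.1154293 u; Δm = 0.1123593 u; E_B = 104.66 MeV; E_B/A = 7.476 MeV
manganese-55 has the higher binding energy per nucleon, so it is the more tightly bound nucleus.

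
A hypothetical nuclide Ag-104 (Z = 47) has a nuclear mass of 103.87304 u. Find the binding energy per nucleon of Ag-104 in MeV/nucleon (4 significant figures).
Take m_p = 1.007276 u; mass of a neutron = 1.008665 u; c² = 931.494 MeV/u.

The nucleus contains 47 protons and 104 − 47 = 57 neutrons.
Total constituent mass: 47 × 1.007276 + 57 × 1.008665 = 104.835877 u
The mass defect is 104.835877 − 103.87304 = 0.962837 u.
Converting to energy: 0.962837 u × 931.494 MeV/u = 896.877 MeV
Per nucleon: 896.877 / 104 = 8.624 MeV

8.624 MeV/nucleon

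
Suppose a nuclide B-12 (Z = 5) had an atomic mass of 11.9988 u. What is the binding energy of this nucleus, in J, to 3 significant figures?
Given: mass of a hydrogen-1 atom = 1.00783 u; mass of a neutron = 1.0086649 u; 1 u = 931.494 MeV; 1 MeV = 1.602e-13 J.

1.51e-11 J

Mass of separated nucleons = 5(1.00783) + 7(1.0086649) = 5.03915 + 7.0606543 = 12.0998043 u
The mass defect is 12.0998043 − 11.9988 = 0.1010043 u.
Binding energy = Δm·c² = 0.1010043 × 931.494 MeV/u = 94.0849 MeV
In joules: 94.0849 MeV × 1.602e-13 J/MeV = 1.5072e-11 J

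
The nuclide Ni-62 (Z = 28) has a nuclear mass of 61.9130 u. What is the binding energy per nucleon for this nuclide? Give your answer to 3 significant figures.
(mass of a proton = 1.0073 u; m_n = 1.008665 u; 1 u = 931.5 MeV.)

Mass of separated nucleons = 28(1.0073) + 34(1.008665) = 28.2044 + 34.294610 = 62.499010 u
Mass defect Δm = 62.499010 − 61.9130 = 0.586010 u
E_B = 0.586010 × 931.5 = 545.868 MeV
Dividing by A = 62 gives 8.804 MeV per nucleon.

8.80 MeV/nucleon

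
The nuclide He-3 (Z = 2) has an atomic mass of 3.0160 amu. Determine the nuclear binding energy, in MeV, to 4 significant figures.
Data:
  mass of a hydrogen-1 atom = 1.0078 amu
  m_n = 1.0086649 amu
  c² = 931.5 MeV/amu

7.699 MeV

The nucleus contains 2 protons and 3 − 2 = 1 neutrons.
Σm = 2·m(¹H) + 1·m_n = 2.0156 + 1.0086649 = 3.0242649 amu
Δm = 3.0242649 − 3.0160 = 0.0082649 amu
Binding energy = Δm·c² = 0.0082649 × 931.5 MeV/amu = 7.69875 MeV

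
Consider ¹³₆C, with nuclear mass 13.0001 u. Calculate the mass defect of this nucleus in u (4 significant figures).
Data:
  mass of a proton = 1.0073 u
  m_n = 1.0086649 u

0.1044 u

With 6 protons and 7 neutrons (A = 13):
Σm = 6·m_p + 7·m_n = 6.0438 + 7.0606543 = 13.1044543 u
Δm = 13.1044543 − 13.0001 = 0.1043543 u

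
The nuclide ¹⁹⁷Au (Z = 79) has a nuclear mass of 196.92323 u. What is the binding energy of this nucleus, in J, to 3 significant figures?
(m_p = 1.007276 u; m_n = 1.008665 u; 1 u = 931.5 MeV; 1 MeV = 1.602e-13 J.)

With 79 protons and 118 neutrons (A = 197):
Σm = 79·m_p + 118·m_n = 79.574804 + 119.022470 = 198.597274 u
The mass defect is 198.597274 − 196.92323 = 1.674044 u.
Converting to energy: 1.674044 u × 931.5 MeV/u = 1559.37 MeV
In joules: 1559.37 MeV × 1.602e-13 J/MeV = 2.4981e-10 J

2.50e-10 J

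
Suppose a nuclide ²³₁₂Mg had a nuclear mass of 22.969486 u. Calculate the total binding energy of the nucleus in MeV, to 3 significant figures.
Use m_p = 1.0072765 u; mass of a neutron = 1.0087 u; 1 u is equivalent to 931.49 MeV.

Z = 12, so N = A − Z = 23 − 12 = 11.
Mass of separated nucleons = 12(1.0072765) + 11(1.0087) = 12.0873180 + 11.0957 = 23.1830180 u
Mass defect Δm = 23.1830180 − 22.969486 = 0.2135320 u
Binding energy = Δm·c² = 0.2135320 × 931.49 MeV/u = 198.903 MeV

199 MeV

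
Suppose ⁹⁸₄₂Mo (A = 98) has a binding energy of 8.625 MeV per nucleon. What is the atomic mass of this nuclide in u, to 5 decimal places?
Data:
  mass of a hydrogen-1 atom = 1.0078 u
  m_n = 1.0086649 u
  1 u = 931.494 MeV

Total binding energy = 98 × 8.625 = 845.250 MeV
Mass defect = 845.250 MeV / (931.494 MeV/u) = 0.9074133 u
Constituent mass = 42(1.0078) + 56(1.0086649) = 98.8128344 u
Atomic mass = 98.8128344 − 0.9074133 = 97.9054211 u ≈ 97.90542 u (to 5 decimal places)

97.90542 u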